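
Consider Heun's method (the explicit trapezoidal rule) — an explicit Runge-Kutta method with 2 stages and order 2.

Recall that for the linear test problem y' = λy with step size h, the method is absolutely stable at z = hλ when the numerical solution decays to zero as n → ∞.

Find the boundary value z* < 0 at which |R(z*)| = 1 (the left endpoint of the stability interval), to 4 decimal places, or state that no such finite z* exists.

Test eqn y'=λy, z=hλ:
  order 2, 2-stage ⇒ R(z)=1+z+z^2/2
  (e.g. R(-1.08)=0.50320, |R|=0.50320)

Boundary: |R(x)|=1, x<0.
x=-1.08: |R|=0.5032
|R(-2.16)|=1.1728 |R(-2.13)|=1.1384 |R(-0.77)|=0.5264
Bisect:
  x_lo=-2.6896 |R|=1.9274  x_hi=-0.0809 |R|=0.9224
  mid=-1.38525 |R|=0.57421 →hi
  mid=-2.03742 |R|=1.03812 →lo
  mid=-1.71133 |R|=0.75300 →hi
  mid=-1.87438 |R|=0.88227 →hi
  mid=-1.95590 |R|=0.95687 →hi
  mid=-1.99666 |R|=0.99666 →hi
  mid=-2.01704 |R|=1.01718 →lo
  mid=-2.00685 |R|=1.00687 →lo
  mid=-2.00175 |R|=1.00176 →lo
  ...
  [-2.00000,-1.99984] ⇒ x*=-2.0000
Stable set (-2.0000, 0).

z* = -2.0000.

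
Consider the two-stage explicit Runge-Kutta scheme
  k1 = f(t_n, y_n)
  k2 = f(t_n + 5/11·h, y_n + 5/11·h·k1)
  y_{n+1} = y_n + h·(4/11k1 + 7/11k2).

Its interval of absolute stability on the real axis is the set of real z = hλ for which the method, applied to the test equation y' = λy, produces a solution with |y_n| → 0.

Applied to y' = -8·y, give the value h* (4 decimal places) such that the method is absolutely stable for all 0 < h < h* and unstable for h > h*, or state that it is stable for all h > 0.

(-3.4571,0); λ=-8 ⇒ h* = (121/35)/8 = 0.4321.

On y'=λy, z=hλ:
  k1=λy_n ⇒ h·k1=z·y_n;  k2=λ(1+5/11z)y_n ⇒ h·k2=z(1+5/11z)y_n
  y_{n+1}/y_n = 1 + 4/11z + 7/11z(1+5/11z) = 1 + z + 35/121z²
  so R(z) = 1 + z + 35/121z².

Find x<0 with |R(x)|<1.
x=-1.76: |R|=0.1360
R=1: x+35/121x²=0 ⇒ x=−121/35=-3.4571; min R=1−1/(4·35/121)=0.1357>−1
Confirm numerically:
  x=-3.166: |R|=0.73338 <1
  x=-2.992: |R|=0.59744 <1
  x=-2.220: |R|=0.20557 <1
  x=-4.032: |R|=1.67044 >1
  x=-3.975: |R|=1.59543 >1
  x=-3.697: |R|=1.25650 >1
Stable set (-3.4571, 0).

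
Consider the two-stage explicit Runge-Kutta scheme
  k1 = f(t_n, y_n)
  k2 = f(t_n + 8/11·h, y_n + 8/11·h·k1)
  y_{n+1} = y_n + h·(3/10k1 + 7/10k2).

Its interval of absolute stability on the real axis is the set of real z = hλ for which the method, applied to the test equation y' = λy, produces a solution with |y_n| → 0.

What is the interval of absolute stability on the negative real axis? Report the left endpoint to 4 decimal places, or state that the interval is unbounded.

z∈(-1.9643,0).

Test eqn y'=λy, z=hλ:
  k1=λy_n ⇒ h·k1=z·y_n;  k2=λ(1+8/11z)y_n ⇒ h·k2=z(1+8/11z)y_n
  y_{n+1}/y_n = 1 + 3/10z + 7/10z(1+8/11z) = 1 + z + 28/55z²
  so R(z) = 1 + z + 28/55z².

Solve |R(x)|<1 on ℝ⁻.
x=-0.83: |R|=0.5207
R=1: x+28/55x²=0 ⇒ x=−55/28=-1.9643; min R=1−1/(4·28/55)=0.5089>−1
Confirm numerically:
  x=-1.566: |R|=0.68247 <1
  x=-1.266: |R|=0.54995 <1
  x=-1.112: |R|=0.51751 <1
  x=-1.008: |R|=0.50927 <1
  x=-2.554: |R|=1.76676 >1
  x=-2.332: |R|=1.43655 >1
Interval (-1.9643, 0).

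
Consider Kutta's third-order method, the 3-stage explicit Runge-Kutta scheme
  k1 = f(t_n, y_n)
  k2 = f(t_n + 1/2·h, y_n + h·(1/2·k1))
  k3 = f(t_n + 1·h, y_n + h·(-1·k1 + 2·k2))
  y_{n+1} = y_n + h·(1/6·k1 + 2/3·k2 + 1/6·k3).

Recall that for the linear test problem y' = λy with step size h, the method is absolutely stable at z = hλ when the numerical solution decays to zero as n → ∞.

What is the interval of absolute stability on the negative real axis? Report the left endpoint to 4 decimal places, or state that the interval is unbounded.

Test eqn y'=λy, z=hλ:
  order 3, 3-stage ⇒ R(z)=1+z+z^2/2+z^3/6
  (e.g. R(-0.57)=0.56158, |R|=0.56158)

Find x<0 with |R(x)|<1.
x=-0.57: |R|=0.5616
|R(-2.2)|=0.5547 |R(-1.57)|=0.0175 |R(-1.23)|=0.2163
Bisect:
  x_lo=-3.0440 |R|=2.1118  x_hi=-0.1422 |R|=0.8675
  mid=-1.59307 |R|=0.00203 →hi
  mid=-2.31851 |R|=0.70796 →hi
  mid=-2.68124 |R|=1.29931 →lo
  mid=-2.49988 |R|=0.97897 →hi
  mid=-2.59056 |R|=1.13260 →lo
  mid=-2.54522 |R|=1.05419 →lo
  mid=-2.52255 |R|=1.01619 →lo
  mid=-2.51121 |R|=0.99748 →hi
  mid=-2.51688 |R|=1.00681 →lo
  mid=-2.51405 |R|=1.00214 →lo
  ...
  [-2.51281,-2.51263] ⇒ x*=-2.5127
Interval (-2.5127, 0).

z∈(-2.5127,0).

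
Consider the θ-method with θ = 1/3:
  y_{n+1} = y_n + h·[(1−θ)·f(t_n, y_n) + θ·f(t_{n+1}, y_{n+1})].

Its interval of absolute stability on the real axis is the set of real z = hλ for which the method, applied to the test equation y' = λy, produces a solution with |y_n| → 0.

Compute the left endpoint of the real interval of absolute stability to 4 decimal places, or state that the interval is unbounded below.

z* = -6.0000.

On y'=λy, z=hλ:
  y_{n+1} = y_n + z·[2/3·y_n + 1/3·y_{n+1}] ⇒ (1 − 1/3z)y_{n+1} = (1 + 2/3z)y_n
  R(z) = (1 + 2/3z)/(1 − 1/3z).

Find x<0 with |R(x)|<1.
x=-1.35: |R|=0.0690
R=−1: 1+2/3x = −1+1/3x ⇒ -1/3x=2 ⇒ x=2/(-1/3)=-6.0000
Confirm numerically:
  x=-5.369: |R|=0.92460 <1
  x=-5.200: |R|=0.90244 <1
  x=-4.849: |R|=0.85336 <1
  x=-3.526: |R|=0.62090 <1
  x=-6.556: |R|=1.05818 >1
  x=-6.505: |R|=1.05313 >1
  x=-6.096: |R|=1.01055 >1
Interval (-6.0000, 0).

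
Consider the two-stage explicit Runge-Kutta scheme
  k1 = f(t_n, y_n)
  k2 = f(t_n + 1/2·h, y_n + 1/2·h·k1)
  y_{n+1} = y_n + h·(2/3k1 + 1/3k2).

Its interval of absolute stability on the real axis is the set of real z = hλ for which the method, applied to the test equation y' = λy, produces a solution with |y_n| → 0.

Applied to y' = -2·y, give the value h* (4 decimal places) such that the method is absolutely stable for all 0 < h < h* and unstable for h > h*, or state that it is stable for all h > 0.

(-6.0000,0); λ=-2 ⇒ h* = (6)/2 = 3.0000.

Test eqn y'=λy, z=hλ:
  k1=λy_n ⇒ h·k1=z·y_n;  k2=λ(1+1/2z)y_n ⇒ h·k2=z(1+1/2z)y_n
  y_{n+1}/y_n = 1 + 2/3z + 1/3z(1+1/2z) = 1 + z + 1/6z²
  R(z) = 1 + z + 1/6z².

Find x<0 with |R(x)|<1.
x=-1.16: |R|=0.0643
R=1: x+1/6x²=0 ⇒ x=−6=-6.0000; min R=1−1/(4·1/6)=-0.5000>−1
Confirm numerically:
  x=-5.105: |R|=0.23850 <1
  x=-4.307: |R|=0.21529 <1
  x=-3.977: |R|=0.34091 <1
  x=-3.455: |R|=0.46550 <1
  x=-6.294: |R|=1.30841 >1
  x=-6.043: |R|=1.04331 >1
Stable set (-6.0000, 0).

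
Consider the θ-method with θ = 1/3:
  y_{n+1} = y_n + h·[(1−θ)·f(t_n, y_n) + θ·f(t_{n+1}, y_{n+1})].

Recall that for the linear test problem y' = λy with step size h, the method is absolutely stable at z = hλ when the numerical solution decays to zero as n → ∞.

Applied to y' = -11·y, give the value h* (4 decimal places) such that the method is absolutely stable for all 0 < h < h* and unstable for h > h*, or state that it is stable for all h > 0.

(-6.0000,0); λ=-11 ⇒ h* = (6)/11 = 0.5455.

Set f=λy, z=hλ:
  y_{n+1} = y_n + z·[2/3·y_n + 1/3·y_{n+1}] ⇒ (1 − 1/3z)y_{n+1} = (1 + 2/3z)y_n
  ⇒ R(z) = (1 + 2/3z)/(1 − 1/3z).

Need |R(x)|<1, x<0.
x=-1.33: |R|=0.0785
R=−1: 1+2/3x = −1+1/3x ⇒ -1/3x=2 ⇒ x=2/(-1/3)=-6.0000
Confirm numerically:
  x=-5.552: |R|=0.94761 <1
  x=-5.454: |R|=0.93542 <1
  x=-4.743: |R|=0.83766 <1
  x=-3.556: |R|=0.62721 <1
  x=-6.487: |R|=1.05133 >1
  x=-6.227: |R|=1.02460 >1
  x=-6.162: |R|=1.01768 >1
Stable set (-6.0000, 0).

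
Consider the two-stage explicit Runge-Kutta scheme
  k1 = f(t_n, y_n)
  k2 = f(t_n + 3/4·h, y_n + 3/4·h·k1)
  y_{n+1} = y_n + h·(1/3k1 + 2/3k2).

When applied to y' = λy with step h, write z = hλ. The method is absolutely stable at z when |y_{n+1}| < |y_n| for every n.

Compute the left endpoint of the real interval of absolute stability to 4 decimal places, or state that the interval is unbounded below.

Set f=λy, z=hλ:
  k1=λy_n ⇒ h·k1=z·y_n;  k2=λ(1+3/4z)y_n ⇒ h·k2=z(1+3/4z)y_n
  y_{n+1}/y_n = 1 + 1/3z + 2/3z(1+3/4z) = 1 + z + 1/2z²
  R(z) = 1 + z + 1/2z².

Need |R(x)|<1, x<0.
x=-1.73: |R|=0.7664
R=1: x+1/2x²=0 ⇒ x=−2=-2.0000; min R=1−1/(4·1/2)=0.5000>−1
Confirm numerically:
  x=-1.797: |R|=0.81760 <1
  x=-1.776: |R|=0.80109 <1
  x=-1.203: |R|=0.52060 <1
  x=-2.491: |R|=1.61154 >1
  x=-2.474: |R|=1.58634 >1
  x=-2.235: |R|=1.26261 >1
Interval (-2.0000, 0).

z* = -2.0000.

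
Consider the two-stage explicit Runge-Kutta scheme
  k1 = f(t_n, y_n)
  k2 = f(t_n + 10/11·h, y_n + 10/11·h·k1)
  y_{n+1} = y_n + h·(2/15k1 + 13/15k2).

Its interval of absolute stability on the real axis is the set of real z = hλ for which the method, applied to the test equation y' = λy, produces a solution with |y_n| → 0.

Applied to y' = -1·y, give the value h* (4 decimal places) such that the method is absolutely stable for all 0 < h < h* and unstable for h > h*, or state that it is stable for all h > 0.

Test eqn y'=λy, z=hλ:
  k1=λy_n ⇒ h·k1=z·y_n;  k2=λ(1+10/11z)y_n ⇒ h·k2=z(1+10/11z)y_n
  y_{n+1}/y_n = 1 + 2/15z + 13/15z(1+10/11z) = 1 + z + 26/33z²
  ⇒ R(z) = 1 + z + 26/33z².

Need |R(x)|<1, x<0.
x=-0.83: |R|=0.7128
R=1: x+26/33x²=0 ⇒ x=−33/26=-1.2692; min R=1−1/(4·26/33)=0.6827>−1
Confirm numerically:
  x=-1.201: |R|=0.93544 <1
  x=-1.106: |R|=0.85776 <1
  x=-0.962: |R|=0.76714 <1
  x=-0.796: |R|=0.70321 <1
  x=-1.705: |R|=1.58538 >1
  x=-1.387: |R|=1.12870 >1
  x=-1.359: |R|=1.09612 >1
So |R|<1 on (-1.2692, 0).

(-1.2692,0); λ=-1 ⇒ h* = (33/26)/1 = 1.2692.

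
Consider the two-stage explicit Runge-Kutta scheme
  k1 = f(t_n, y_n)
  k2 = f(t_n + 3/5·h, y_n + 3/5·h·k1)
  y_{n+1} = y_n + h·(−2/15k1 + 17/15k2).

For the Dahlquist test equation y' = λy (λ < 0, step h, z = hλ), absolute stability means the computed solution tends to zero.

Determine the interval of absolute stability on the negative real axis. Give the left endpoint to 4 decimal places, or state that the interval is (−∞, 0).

(-1.4706, 0).

With y'=λy (z=hλ):
  k1=λy_n ⇒ h·k1=z·y_n;  k2=λ(1+3/5z)y_n ⇒ h·k2=z(1+3/5z)y_n
  y_{n+1}/y_n = 1 − 2/15z + 17/15z(1+3/5z) = 1 + z + 17/25z²
  R(z) = 1 + z + 17/25z².

Boundary: |R(x)|=1, x<0.
x=-1.25: |R|=0.8125
R=1: x+17/25x²=0 ⇒ x=−25/17=-1.4706; min R=1−1/(4·17/25)=0.6324>−1
Confirm numerically:
  x=-1.427: |R|=0.95770 <1
  x=-1.392: |R|=0.92561 <1
  x=-0.963: |R|=0.66761 <1
  x=-0.946: |R|=0.66254 <1
  x=-1.917: |R|=1.58192 >1
  x=-1.532: |R|=1.06398 >1
  x=-1.521: |R|=1.05214 >1
Interval (-1.4706, 0).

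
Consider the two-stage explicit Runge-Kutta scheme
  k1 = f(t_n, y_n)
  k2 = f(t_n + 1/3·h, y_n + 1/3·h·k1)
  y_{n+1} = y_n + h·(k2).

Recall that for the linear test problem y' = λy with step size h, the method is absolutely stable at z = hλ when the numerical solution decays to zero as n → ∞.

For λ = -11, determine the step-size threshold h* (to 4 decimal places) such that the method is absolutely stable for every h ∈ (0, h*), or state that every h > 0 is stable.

Set f=λy, z=hλ:
  k1=λy_n ⇒ h·k1=z·y_n;  k2=λ(1+1/3z)y_n ⇒ h·k2=z(1+1/3z)y_n
  y_{n+1}/y_n = 1 + z(1+1/3z) = 1 + z + 1/3z²
  Hence R(z) = 1 + z + 1/3z².

Find x<0 with |R(x)|<1.
x=-1.09: |R|=0.3060
R=1: x+1/3x²=0 ⇒ x=−3=-3.0000; min R=1−1/(4·1/3)=0.2500>−1
Confirm numerically:
  x=-2.645: |R|=0.68701 <1
  x=-2.601: |R|=0.65407 <1
  x=-1.463: |R|=0.25046 <1
  x=-1.334: |R|=0.25919 <1
  x=-3.576: |R|=1.68659 >1
  x=-3.528: |R|=1.62093 >1
Interval (-3.0000, 0).

(-3.0000,0); λ=-11 ⇒ h* = (3)/11 = 0.2727.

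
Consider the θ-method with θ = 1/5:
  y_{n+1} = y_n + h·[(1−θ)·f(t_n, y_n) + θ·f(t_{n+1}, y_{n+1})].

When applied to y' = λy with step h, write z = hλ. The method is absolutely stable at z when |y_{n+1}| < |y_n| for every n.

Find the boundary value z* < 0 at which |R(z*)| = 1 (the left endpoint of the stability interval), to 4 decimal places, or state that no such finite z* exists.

With y'=λy (z=hλ):
  y_{n+1} = y_n + z·[4/5·y_n + 1/5·y_{n+1}] ⇒ (1 − 1/5z)y_{n+1} = (1 + 4/5z)y_n
  Hence R(z) = (1 + 4/5z)/(1 − 1/5z).

Find x<0 with |R(x)|<1.
x=-0.7: |R|=0.3860
R=−1: 1+4/5x = −1+1/5x ⇒ -3/5x=2 ⇒ x=2/(-3/5)=-3.3333
Confirm numerically:
  x=-2.823: |R|=0.80430 <1
  x=-2.325: |R|=0.58703 <1
  x=-1.419: |R|=0.10531 <1
  x=-1.376: |R|=0.07905 <1
  x=-3.583: |R|=1.08727 >1
  x=-3.481: |R|=1.05223 >1
Interval (-3.3333, 0).

z* = -3.3333.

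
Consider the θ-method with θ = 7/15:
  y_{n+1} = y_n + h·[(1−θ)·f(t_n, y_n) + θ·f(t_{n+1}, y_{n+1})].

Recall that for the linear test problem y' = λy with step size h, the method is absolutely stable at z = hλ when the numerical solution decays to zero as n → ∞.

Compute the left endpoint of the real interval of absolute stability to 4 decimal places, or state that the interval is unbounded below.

With y'=λy (z=hλ):
  y_{n+1} = y_n + z·[8/15·y_n + 7/15·y_{n+1}] ⇒ (1 − 7/15z)y_{n+1} = (1 + 8/15z)y_n
  so R(z) = (1 + 8/15z)/(1 − 7/15z).

Boundary: |R(x)|=1, x<0.
x=-0.56: |R|=0.5560
R=−1: 1+8/15x = −1+7/15x ⇒ -1/15x=2 ⇒ x=2/(-1/15)=-30.0000
Confirm numerically:
  x=-19.191: |R|=0.92762 <1
  x=-12.911: |R|=0.83783 <1
  x=-12.436: |R|=0.82789 <1
  x=-30.420: |R|=1.00184 >1
  x=-30.284: |R|=1.00125 >1
  x=-30.103: |R|=1.00046 >1
Interval (-30.0000, 0).

left endpoint -30.0000.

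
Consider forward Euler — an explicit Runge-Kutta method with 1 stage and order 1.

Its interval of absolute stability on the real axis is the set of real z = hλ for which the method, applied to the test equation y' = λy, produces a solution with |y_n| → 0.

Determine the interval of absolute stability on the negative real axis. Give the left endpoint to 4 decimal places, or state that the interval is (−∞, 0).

Test eqn y'=λy, z=hλ:
  order 1, 1-stage ⇒ R(z)=1+z
  (e.g. R(-1.35)=-0.35000, |R|=0.35000)

Boundary: |R(x)|=1, x<0.
x=-1.35: |R|=0.3500
|R(-2.32)|=1.3200 |R(-1.02)|=0.0200 |R(-0.91)|=0.0900
Bisect:
  x_lo=-2.7831 |R|=1.7831  x_hi=-0.1238 |R|=0.8762
  mid=-1.45343 |R|=0.45343 →hi
  mid=-2.11825 |R|=1.11825 →lo
  mid=-1.78584 |R|=0.78584 →hi
  mid=-1.95204 |R|=0.95204 →hi
  mid=-2.03515 |R|=1.03515 →lo
  mid=-1.99360 |R|=0.99360 →hi
  mid=-2.01437 |R|=1.01437 →lo
  ...
  [-2.00009,-1.99993] ⇒ x*=-2.0000
Interval (-2.0000, 0).

(-2.0000, 0).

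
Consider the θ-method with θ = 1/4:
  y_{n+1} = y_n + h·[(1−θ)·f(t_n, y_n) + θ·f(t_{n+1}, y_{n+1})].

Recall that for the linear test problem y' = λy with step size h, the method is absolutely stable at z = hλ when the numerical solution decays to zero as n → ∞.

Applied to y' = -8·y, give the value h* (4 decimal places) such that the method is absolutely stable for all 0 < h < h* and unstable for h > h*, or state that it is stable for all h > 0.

Set f=λy, z=hλ:
  y_{n+1} = y_n + z·[3/4·y_n + 1/4·y_{n+1}] ⇒ (1 − 1/4z)y_{n+1} = (1 + 3/4z)y_n
  Hence R(z) = (1 + 3/4z)/(1 − 1/4z).

Need |R(x)|<1, x<0.
x=-1.08: |R|=0.1496
R=−1: 1+3/4x = −1+1/4x ⇒ -1/2x=2 ⇒ x=2/(-1/2)=-4.0000
Confirm numerically:
  x=-3.508: |R|=0.86894 <1
  x=-3.103: |R|=0.74743 <1
  x=-1.925: |R|=0.29958 <1
  x=-4.500: |R|=1.11765 >1
  x=-4.359: |R|=1.08590 >1
  x=-4.113: |R|=1.02786 >1
Interval (-4.0000, 0).

(-4.0000,0); λ=-8 ⇒ h* = (4)/8 = 0.5000.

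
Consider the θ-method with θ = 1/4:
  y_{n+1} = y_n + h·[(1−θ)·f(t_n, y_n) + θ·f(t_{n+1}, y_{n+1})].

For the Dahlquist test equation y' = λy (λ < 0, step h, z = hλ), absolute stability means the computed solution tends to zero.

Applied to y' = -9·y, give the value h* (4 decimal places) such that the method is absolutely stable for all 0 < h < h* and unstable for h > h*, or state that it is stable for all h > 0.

(-4.0000,0); λ=-9 ⇒ h* = (4)/9 = 0.4444.

With y'=λy (z=hλ):
  y_{n+1} = y_n + z·[3/4·y_n + 1/4·y_{n+1}] ⇒ (1 − 1/4z)y_{n+1} = (1 + 3/4z)y_n
  so R(z) = (1 + 3/4z)/(1 − 1/4z).

Boundary: |R(x)|=1, x<0.
x=-0.52: |R|=0.5398
R=−1: 1+3/4x = −1+1/4x ⇒ -1/2x=2 ⇒ x=2/(-1/2)=-4.0000
Confirm numerically:
  x=-3.342: |R|=0.82076 <1
  x=-3.281: |R|=0.80250 <1
  x=-3.041: |R|=0.72760 <1
  x=-4.534: |R|=1.12515 >1
  x=-4.337: |R|=1.08084 >1
  x=-4.284: |R|=1.06857 >1
So |R|<1 on (-4.0000, 0).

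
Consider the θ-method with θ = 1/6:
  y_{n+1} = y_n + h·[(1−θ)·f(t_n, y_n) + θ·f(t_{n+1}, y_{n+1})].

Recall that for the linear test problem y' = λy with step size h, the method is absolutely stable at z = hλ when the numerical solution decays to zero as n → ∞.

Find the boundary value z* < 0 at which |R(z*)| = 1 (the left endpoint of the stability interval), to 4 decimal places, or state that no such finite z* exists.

On y'=λy, z=hλ:
  y_{n+1} = y_n + z·[5/6·y_n + 1/6·y_{n+1}] ⇒ (1 − 1/6z)y_{n+1} = (1 + 5/6z)y_n
  R(z) = (1 + 5/6z)/(1 − 1/6z).

Find x<0 with |R(x)|<1.
x=-0.89: |R|=0.2250
R=−1: 1+5/6x = −1+1/6x ⇒ -2/3x=2 ⇒ x=2/(-2/3)=-3.0000
Confirm numerically:
  x=-2.129: |R|=0.57141 <1
  x=-1.696: |R|=0.32225 <1
  x=-1.687: |R|=0.31677 <1
  x=-1.372: |R|=0.11666 <1
  x=-3.180: |R|=1.07843 >1
  x=-3.044: |R|=1.01946 >1
So |R|<1 on (-3.0000, 0).

z* = -3.0000.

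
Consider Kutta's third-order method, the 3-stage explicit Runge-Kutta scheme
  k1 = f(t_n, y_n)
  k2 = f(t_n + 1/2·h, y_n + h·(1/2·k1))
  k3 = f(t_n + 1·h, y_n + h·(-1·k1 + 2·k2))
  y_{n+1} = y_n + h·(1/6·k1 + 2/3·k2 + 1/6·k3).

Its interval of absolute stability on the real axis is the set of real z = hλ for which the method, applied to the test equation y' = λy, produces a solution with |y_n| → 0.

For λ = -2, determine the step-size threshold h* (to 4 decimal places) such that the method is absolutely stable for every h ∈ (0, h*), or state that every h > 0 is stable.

With y'=λy (z=hλ):
  order 3, 3-stage ⇒ R(z)=1+z+z^2/2+z^3/6
  (e.g. R(-0.68)=0.49879, |R|=0.49879)

Find x<0 with |R(x)|<1.
x=-0.68: |R|=0.4988
|R(-2.59)|=1.1316 |R(-1.88)|=0.2202 |R(-1.21)|=0.2268
Bisect:
  x_lo=-3.0116 |R|=2.0291  x_hi=-0.1005 |R|=0.9044
  mid=-1.55604 |R|=0.02666 →hi
  mid=-2.28381 |R|=0.66123 →hi
  mid=-2.64769 |R|=1.23607 →lo
  mid=-2.46575 |R|=0.92439 →hi
  mid=-2.55672 |R|=1.07378 →lo
  mid=-2.51124 |R|=0.99752 →hi
  mid=-2.53398 |R|=1.03526 →lo
  mid=-2.52261 |R|=1.01629 →lo
  mid=-2.51692 |R|=1.00688 →lo
  ...
  [-2.51284,-2.51266] ⇒ x*=-2.5127
So |R|<1 on (-2.5127, 0).

(-2.5127,0); λ=-2 ⇒ h* = 1.2564.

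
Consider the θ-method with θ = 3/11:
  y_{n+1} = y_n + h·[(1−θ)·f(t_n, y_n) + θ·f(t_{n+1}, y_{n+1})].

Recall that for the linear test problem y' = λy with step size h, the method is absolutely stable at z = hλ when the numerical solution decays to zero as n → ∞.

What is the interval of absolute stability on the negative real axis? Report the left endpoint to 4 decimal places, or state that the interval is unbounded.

(-4.4000, 0).

Test eqn y'=λy, z=hλ:
  y_{n+1} = y_n + z·[8/11·y_n + 3/11·y_{n+1}] ⇒ (1 − 3/11z)y_{n+1} = (1 + 8/11z)y_n
  so R(z) = (1 + 8/11z)/(1 − 3/11z).

Find x<0 with |R(x)|<1.
x=-0.74: |R|=0.3843
R=−1: 1+8/11x = −1+3/11x ⇒ -5/11x=2 ⇒ x=2/(-5/11)=-4.4000
Confirm numerically:
  x=-4.261: |R|=0.97078 <1
  x=-2.289: |R|=0.40925 <1
  x=-2.106: |R|=0.33768 <1
  x=-1.976: |R|=0.28403 <1
  x=-4.976: |R|=1.11108 >1
  x=-4.640: |R|=1.04815 >1
  x=-4.557: |R|=1.03182 >1
So |R|<1 on (-4.4000, 0).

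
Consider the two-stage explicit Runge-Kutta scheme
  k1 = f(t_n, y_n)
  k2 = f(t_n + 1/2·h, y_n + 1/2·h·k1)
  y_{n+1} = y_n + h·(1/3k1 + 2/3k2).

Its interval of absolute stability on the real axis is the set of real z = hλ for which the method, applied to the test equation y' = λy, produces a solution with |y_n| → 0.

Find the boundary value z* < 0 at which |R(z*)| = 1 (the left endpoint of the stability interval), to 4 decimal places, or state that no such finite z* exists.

Test eqn y'=λy, z=hλ:
  k1=λy_n ⇒ h·k1=z·y_n;  k2=λ(1+1/2z)y_n ⇒ h·k2=z(1+1/2z)y_n
  y_{n+1}/y_n = 1 + 1/3z + 2/3z(1+1/2z) = 1 + z + 1/3z²
  Hence R(z) = 1 + z + 1/3z².

Solve |R(x)|<1 on ℝ⁻.
x=-1.3: |R|=0.2633
R=1: x+1/3x²=0 ⇒ x=−3=-3.0000; min R=1−1/(4·1/3)=0.2500>−1
Confirm numerically:
  x=-2.425: |R|=0.53521 <1
  x=-2.094: |R|=0.36761 <1
  x=-1.647: |R|=0.25720 <1
  x=-1.544: |R|=0.25065 <1
  x=-3.225: |R|=1.24187 >1
  x=-3.133: |R|=1.13890 >1
  x=-3.022: |R|=1.02216 >1
Interval (-3.0000, 0).

z* = -3.0000.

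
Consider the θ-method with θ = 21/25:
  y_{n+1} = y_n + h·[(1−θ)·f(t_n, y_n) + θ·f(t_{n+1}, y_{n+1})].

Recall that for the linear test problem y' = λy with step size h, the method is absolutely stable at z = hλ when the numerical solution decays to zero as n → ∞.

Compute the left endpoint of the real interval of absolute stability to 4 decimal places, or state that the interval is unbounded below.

unbounded; (−∞, 0).

On y'=λy, z=hλ:
  y_{n+1} = y_n + z·[4/25·y_n + 21/25·y_{n+1}] ⇒ (1 − 21/25z)y_{n+1} = (1 + 4/25z)y_n
  Hence R(z) = (1 + 4/25z)/(1 − 21/25z).

Solve |R(x)|<1 on ℝ⁻.
x=-1.4: |R|=0.3566
x=-2: |R|=0.2537
x=-10: |R|=0.0638
x=-100: |R|=0.1765
θ=21/25≥1/2 ⇒ |1+4/25x|<|1−21/25x| ∀x<0 ⇒ interval (−∞,0).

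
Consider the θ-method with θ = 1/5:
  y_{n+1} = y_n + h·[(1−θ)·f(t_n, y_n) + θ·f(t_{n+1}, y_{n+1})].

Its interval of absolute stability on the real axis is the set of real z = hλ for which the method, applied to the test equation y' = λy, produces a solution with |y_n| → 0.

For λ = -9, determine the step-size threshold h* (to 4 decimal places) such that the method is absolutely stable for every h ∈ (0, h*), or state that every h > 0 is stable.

(-3.3333,0); λ=-9 ⇒ h* = (10/3)/9 = 0.3704.

Set f=λy, z=hλ:
  y_{n+1} = y_n + z·[4/5·y_n + 1/5·y_{n+1}] ⇒ (1 − 1/5z)y_{n+1} = (1 + 4/5z)y_n
  R(z) = (1 + 4/5z)/(1 − 1/5z).

Solve |R(x)|<1 on ℝ⁻.
x=-1.62: |R|=0.2236
R=−1: 1+4/5x = −1+1/5x ⇒ -3/5x=2 ⇒ x=2/(-3/5)=-3.3333
Confirm numerically:
  x=-3.310: |R|=0.99158 <1
  x=-2.542: |R|=0.68523 <1
  x=-2.050: |R|=0.45390 <1
  x=-3.786: |R|=1.15456 >1
  x=-3.408: |R|=1.02664 >1
  x=-3.364: |R|=1.01100 >1
Stable set (-3.3333, 0).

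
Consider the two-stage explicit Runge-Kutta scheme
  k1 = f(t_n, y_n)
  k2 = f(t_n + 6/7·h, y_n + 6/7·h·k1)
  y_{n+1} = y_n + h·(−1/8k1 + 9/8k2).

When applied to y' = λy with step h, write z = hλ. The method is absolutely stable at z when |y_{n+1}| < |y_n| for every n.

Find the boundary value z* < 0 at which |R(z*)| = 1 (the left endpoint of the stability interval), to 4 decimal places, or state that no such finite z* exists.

z* = -1.0370.

On y'=λy, z=hλ:
  k1=λy_n ⇒ h·k1=z·y_n;  k2=λ(1+6/7z)y_n ⇒ h·k2=z(1+6/7z)y_n
  y_{n+1}/y_n = 1 − 1/8z + 9/8z(1+6/7z) = 1 + z + 27/28z²
  Hence R(z) = 1 + z + 27/28z².

Solve |R(x)|<1 on ℝ⁻.
x=-0.78: |R|=0.8067
R=1: x+27/28x²=0 ⇒ x=−28/27=-1.0370; min R=1−1/(4·27/28)=0.7407>−1
Confirm numerically:
  x=-0.989: |R|=0.95419 <1
  x=-0.947: |R|=0.91778 <1
  x=-0.605: |R|=0.74795 <1
  x=-0.449: |R|=0.74540 <1
  x=-1.485: |R|=1.64147 >1
  x=-1.419: |R|=1.52265 >1
Interval (-1.0370, 0).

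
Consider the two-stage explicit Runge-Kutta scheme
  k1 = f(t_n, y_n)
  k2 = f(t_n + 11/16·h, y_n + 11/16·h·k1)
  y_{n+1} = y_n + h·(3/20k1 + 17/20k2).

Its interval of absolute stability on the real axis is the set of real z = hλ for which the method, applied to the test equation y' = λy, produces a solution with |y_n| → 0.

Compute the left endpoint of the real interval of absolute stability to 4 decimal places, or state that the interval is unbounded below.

left endpoint -1.7112.

Set f=λy, z=hλ:
  k1=λy_n ⇒ h·k1=z·y_n;  k2=λ(1+11/16z)y_n ⇒ h·k2=z(1+11/16z)y_n
  y_{n+1}/y_n = 1 + 3/20z + 17/20z(1+11/16z) = 1 + z + 187/320z²
  so R(z) = 1 + z + 187/320z².

Find x<0 with |R(x)|<1.
x=-0.88: |R|=0.5725
R=1: x+187/320x²=0 ⇒ x=−320/187=-1.7112; min R=1−1/(4·187/320)=0.5722>−1
Confirm numerically:
  x=-1.691: |R|=0.98001 <1
  x=-1.303: |R|=0.68916 <1
  x=-0.892: |R|=0.57297 <1
  x=-1.955: |R|=1.27850 >1
  x=-1.735: |R|=1.02410 >1
Interval (-1.7112, 0).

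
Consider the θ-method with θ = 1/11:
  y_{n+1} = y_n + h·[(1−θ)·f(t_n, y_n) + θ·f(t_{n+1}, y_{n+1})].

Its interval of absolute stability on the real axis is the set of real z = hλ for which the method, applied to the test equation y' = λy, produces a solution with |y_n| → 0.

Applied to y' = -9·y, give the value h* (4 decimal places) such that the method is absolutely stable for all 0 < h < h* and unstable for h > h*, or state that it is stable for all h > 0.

Test eqn y'=λy, z=hλ:
  y_{n+1} = y_n + z·[10/11·y_n + 1/11·y_{n+1}] ⇒ (1 − 1/11z)y_{n+1} = (1 + 10/11z)y_n
  Hence R(z) = (1 + 10/11z)/(1 − 1/11z).

Boundary: |R(x)|=1, x<0.
x=-1.18: |R|=0.0657
R=−1: 1+10/11x = −1+1/11x ⇒ -9/11x=2 ⇒ x=2/(-9/11)=-2.4444
Confirm numerically:
  x=-2.315: |R|=0.91250 <1
  x=-1.657: |R|=0.44007 <1
  x=-1.639: |R|=0.42646 <1
  x=-1.497: |R|=0.31768 <1
  x=-2.846: |R|=1.26101 >1
  x=-2.809: |R|=1.23760 >1
Interval (-2.4444, 0).

(-2.4444,0); λ=-9 ⇒ h* = (22/9)/9 = 0.2716.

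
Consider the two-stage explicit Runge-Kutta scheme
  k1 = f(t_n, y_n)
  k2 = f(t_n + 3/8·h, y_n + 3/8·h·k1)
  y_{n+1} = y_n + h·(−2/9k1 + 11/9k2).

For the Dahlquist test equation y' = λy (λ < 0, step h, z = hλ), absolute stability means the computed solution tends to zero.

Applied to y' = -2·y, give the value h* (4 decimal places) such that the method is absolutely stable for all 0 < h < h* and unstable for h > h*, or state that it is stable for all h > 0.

With y'=λy (z=hλ):
  k1=λy_n ⇒ h·k1=z·y_n;  k2=λ(1+3/8z)y_n ⇒ h·k2=z(1+3/8z)y_n
  y_{n+1}/y_n = 1 − 2/9z + 11/9z(1+3/8z) = 1 + z + 11/24z²
  Hence R(z) = 1 + z + 11/24z².

Need |R(x)|<1, x<0.
x=-0.45: |R|=0.6428
R=1: x+11/24x²=0 ⇒ x=−24/11=-2.1818; min R=1−1/(4·11/24)=0.4545>−1
Confirm numerically:
  x=-2.068: |R|=0.89212 <1
  x=-1.305: |R|=0.47555 <1
  x=-0.978: |R|=0.46039 <1
  x=-2.745: |R|=1.70855 >1
  x=-2.528: |R|=1.40111 >1
  x=-2.526: |R|=1.39848 >1
So |R|<1 on (-2.1818, 0).

(-2.1818,0); λ=-2 ⇒ h* = (24/11)/2 = 1.0909.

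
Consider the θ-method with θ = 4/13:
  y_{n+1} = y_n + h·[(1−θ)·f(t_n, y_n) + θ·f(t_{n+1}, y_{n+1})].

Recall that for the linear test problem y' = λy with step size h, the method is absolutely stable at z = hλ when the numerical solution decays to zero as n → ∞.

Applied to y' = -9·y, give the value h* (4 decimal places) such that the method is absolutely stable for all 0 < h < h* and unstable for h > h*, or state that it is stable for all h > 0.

(-5.2000,0); λ=-9 ⇒ h* = (26/5)/9 = 0.5778.

Set f=λy, z=hλ:
  y_{n+1} = y_n + z·[9/13·y_n + 4/13·y_{n+1}] ⇒ (1 − 4/13z)y_{n+1} = (1 + 9/13z)y_n
  so R(z) = (1 + 9/13z)/(1 − 4/13z).

Need |R(x)|<1, x<0.
x=-1.26: |R|=0.0920
R=−1: 1+9/13x = −1+4/13x ⇒ -5/13x=2 ⇒ x=2/(-5/13)=-5.2000
Confirm numerically:
  x=-4.161: |R|=0.82475 <1
  x=-2.488: |R|=0.40920 <1
  x=-2.325: |R|=0.35538 <1
  x=-2.117: |R|=0.28195 <1
  x=-5.343: |R|=1.02080 >1
  x=-5.224: |R|=1.00354 >1
Interval (-5.2000, 0).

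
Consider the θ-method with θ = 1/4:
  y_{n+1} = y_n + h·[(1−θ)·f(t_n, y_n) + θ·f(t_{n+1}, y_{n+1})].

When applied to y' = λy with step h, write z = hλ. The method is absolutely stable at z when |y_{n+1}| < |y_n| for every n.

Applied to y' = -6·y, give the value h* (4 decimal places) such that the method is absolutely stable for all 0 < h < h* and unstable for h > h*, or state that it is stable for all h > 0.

(-4.0000,0); λ=-6 ⇒ h* = (4)/6 = 0.6667.

On y'=λy, z=hλ:
  y_{n+1} = y_n + z·[3/4·y_n + 1/4·y_{n+1}] ⇒ (1 − 1/4z)y_{n+1} = (1 + 3/4z)y_n
  ⇒ R(z) = (1 + 3/4z)/(1 − 1/4z).

Need |R(x)|<1, x<0.
x=-1.76: |R|=0.2222
R=−1: 1+3/4x = −1+1/4x ⇒ -1/2x=2 ⇒ x=2/(-1/2)=-4.0000
Confirm numerically:
  x=-3.691: |R|=0.91965 <1
  x=-2.768: |R|=0.63593 <1
  x=-2.372: |R|=0.48901 <1
  x=-1.926: |R|=0.30003 <1
  x=-4.590: |R|=1.13737 >1
  x=-4.165: |R|=1.04042 >1
Stable set (-4.0000, 0).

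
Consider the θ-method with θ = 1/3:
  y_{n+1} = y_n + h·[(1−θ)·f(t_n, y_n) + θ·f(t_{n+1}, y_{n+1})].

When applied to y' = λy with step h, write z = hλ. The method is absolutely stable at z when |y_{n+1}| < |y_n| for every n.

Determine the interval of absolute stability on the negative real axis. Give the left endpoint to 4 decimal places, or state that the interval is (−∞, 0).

Set f=λy, z=hλ:
  y_{n+1} = y_n + z·[2/3·y_n + 1/3·y_{n+1}] ⇒ (1 − 1/3z)y_{n+1} = (1 + 2/3z)y_n
  so R(z) = (1 + 2/3z)/(1 − 1/3z).

Find x<0 with |R(x)|<1.
x=-1.34: |R|=0.0737
R=−1: 1+2/3x = −1+1/3x ⇒ -1/3x=2 ⇒ x=2/(-1/3)=-6.0000
Confirm numerically:
  x=-4.778: |R|=0.84289 <1
  x=-4.251: |R|=0.75879 <1
  x=-2.812: |R|=0.45148 <1
  x=-2.581: |R|=0.38739 <1
  x=-6.271: |R|=1.02923 >1
  x=-6.246: |R|=1.02661 >1
  x=-6.039: |R|=1.00431 >1
Stable set (-6.0000, 0).

z∈(-6.0000,0).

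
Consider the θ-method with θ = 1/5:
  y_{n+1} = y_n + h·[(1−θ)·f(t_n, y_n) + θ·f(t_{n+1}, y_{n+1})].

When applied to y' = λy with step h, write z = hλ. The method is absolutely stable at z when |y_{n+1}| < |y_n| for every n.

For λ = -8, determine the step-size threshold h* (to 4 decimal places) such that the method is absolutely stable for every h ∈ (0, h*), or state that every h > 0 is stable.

Test eqn y'=λy, z=hλ:
  y_{n+1} = y_n + z·[4/5·y_n + 1/5·y_{n+1}] ⇒ (1 − 1/5z)y_{n+1} = (1 + 4/5z)y_n
  Hence R(z) = (1 + 4/5z)/(1 − 1/5z).

Need |R(x)|<1, x<0.
x=-1.33: |R|=0.0506
R=−1: 1+4/5x = −1+1/5x ⇒ -3/5x=2 ⇒ x=2/(-3/5)=-3.3333
Confirm numerically:
  x=-3.085: |R|=0.90785 <1
  x=-2.787: |R|=0.78952 <1
  x=-2.471: |R|=0.65373 <1
  x=-1.953: |R|=0.40443 <1
  x=-3.519: |R|=1.06538 >1
  x=-3.364: |R|=1.01100 >1
So |R|<1 on (-3.3333, 0).

(-3.3333,0); λ=-8 ⇒ h* = (10/3)/8 = 0.4167.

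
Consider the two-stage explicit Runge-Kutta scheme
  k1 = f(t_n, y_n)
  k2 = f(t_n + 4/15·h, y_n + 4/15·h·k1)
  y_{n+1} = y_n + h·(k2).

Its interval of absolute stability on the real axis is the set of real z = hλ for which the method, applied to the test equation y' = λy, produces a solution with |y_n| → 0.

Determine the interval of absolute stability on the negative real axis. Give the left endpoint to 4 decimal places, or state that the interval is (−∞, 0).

Test eqn y'=λy, z=hλ:
  k1=λy_n ⇒ h·k1=z·y_n;  k2=λ(1+4/15z)y_n ⇒ h·k2=z(1+4/15z)y_n
  y_{n+1}/y_n = 1 + z(1+4/15z) = 1 + z + 4/15z²
  so R(z) = 1 + z + 4/15z².

Find x<0 with |R(x)|<1.
x=-0.32: |R|=0.7073
R=1: x+4/15x²=0 ⇒ x=−15/4=-3.7500; min R=1−1/(4·4/15)=0.0625>−1
Confirm numerically:
  x=-3.037: |R|=0.42257 <1
  x=-2.440: |R|=0.14763 <1
  x=-2.138: |R|=0.08095 <1
  x=-4.227: |R|=1.53767 >1
  x=-3.993: |R|=1.25875 >1
  x=-3.824: |R|=1.07546 >1
Stable set (-3.7500, 0).

(-3.7500, 0).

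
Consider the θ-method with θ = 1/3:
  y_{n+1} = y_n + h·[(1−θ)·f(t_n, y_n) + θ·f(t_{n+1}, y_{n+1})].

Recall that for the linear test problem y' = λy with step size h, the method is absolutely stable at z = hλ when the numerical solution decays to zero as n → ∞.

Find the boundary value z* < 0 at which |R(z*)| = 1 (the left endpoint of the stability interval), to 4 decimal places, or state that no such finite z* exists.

Test eqn y'=λy, z=hλ:
  y_{n+1} = y_n + z·[2/3·y_n + 1/3·y_{n+1}] ⇒ (1 − 1/3z)y_{n+1} = (1 + 2/3z)y_n
  so R(z) = (1 + 2/3z)/(1 − 1/3z).

Solve |R(x)|<1 on ℝ⁻.
x=-1.75: |R|=0.1053
R=−1: 1+2/3x = −1+1/3x ⇒ -1/3x=2 ⇒ x=2/(-1/3)=-6.0000
Confirm numerically:
  x=-3.687: |R|=0.65410 <1
  x=-3.489: |R|=0.61304 <1
  x=-3.335: |R|=0.57932 <1
  x=-6.423: |R|=1.04489 >1
  x=-6.072: |R|=1.00794 >1
Stable set (-6.0000, 0).

left endpoint -6.0000.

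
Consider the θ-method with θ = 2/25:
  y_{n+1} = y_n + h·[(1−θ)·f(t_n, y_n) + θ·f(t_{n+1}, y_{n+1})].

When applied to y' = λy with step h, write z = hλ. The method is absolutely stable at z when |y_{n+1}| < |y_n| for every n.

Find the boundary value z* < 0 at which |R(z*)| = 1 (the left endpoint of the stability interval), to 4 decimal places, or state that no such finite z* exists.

left endpoint -2.3810.

Set f=λy, z=hλ:
  y_{n+1} = y_n + z·[23/25·y_n + 2/25·y_{n+1}] ⇒ (1 − 2/25z)y_{n+1} = (1 + 23/25z)y_n
  ⇒ R(z) = (1 + 23/25z)/(1 − 2/25z).

Find x<0 with |R(x)|<1.
x=-1.18: |R|=0.0782
R=−1: 1+23/25x = −1+2/25x ⇒ -21/25x=2 ⇒ x=2/(-21/25)=-2.3810
Confirm numerically:
  x=-2.100: |R|=0.79795 <1
  x=-1.853: |R|=0.61377 <1
  x=-1.339: |R|=0.20944 <1
  x=-1.026: |R|=0.05183 <1
  x=-2.847: |R|=1.31886 >1
  x=-2.515: |R|=1.09374 >1
  x=-2.472: |R|=1.06385 >1
Interval (-2.3810, 0).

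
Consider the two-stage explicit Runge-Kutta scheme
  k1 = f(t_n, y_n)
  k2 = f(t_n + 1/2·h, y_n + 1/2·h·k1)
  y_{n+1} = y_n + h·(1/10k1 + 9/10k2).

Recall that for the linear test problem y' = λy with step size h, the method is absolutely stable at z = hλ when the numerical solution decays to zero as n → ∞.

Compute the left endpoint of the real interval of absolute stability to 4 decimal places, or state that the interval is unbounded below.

Set f=λy, z=hλ:
  k1=λy_n ⇒ h·k1=z·y_n;  k2=λ(1+1/2z)y_n ⇒ h·k2=z(1+1/2z)y_n
  y_{n+1}/y_n = 1 + 1/10z + 9/10z(1+1/2z) = 1 + z + 9/20z²
  R(z) = 1 + z + 9/20z².

Find x<0 with |R(x)|<1.
x=-1.58: |R|=0.5434
R=1: x+9/20x²=0 ⇒ x=−20/9=-2.2222; min R=1−1/(4·9/20)=0.4444>−1
Confirm numerically:
  x=-1.782: |R|=0.64699 <1
  x=-1.334: |R|=0.46680 <1
  x=-1.314: |R|=0.46297 <1
  x=-0.964: |R|=0.45418 <1
  x=-2.504: |R|=1.31751 >1
  x=-2.491: |R|=1.30129 >1
Interval (-2.2222, 0).

left endpoint -2.2222.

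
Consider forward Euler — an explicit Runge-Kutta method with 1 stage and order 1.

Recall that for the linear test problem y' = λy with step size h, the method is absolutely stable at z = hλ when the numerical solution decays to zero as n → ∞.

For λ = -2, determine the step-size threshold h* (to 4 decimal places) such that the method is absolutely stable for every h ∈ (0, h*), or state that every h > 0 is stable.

Test eqn y'=λy, z=hλ:
  order 1, 1-stage ⇒ R(z)=1+z
  (e.g. R(-1.68)=-0.68000, |R|=0.68000)

Boundary: |R(x)|=1, x<0.
x=-1.68: |R|=0.6800
|R(-1.55)|=0.5500 |R(-1.11)|=0.1100 |R(-1.03)|=0.0300
Bisect:
  x_lo=-2.4576 |R|=1.4576  x_hi=-0.1988 |R|=0.8012
  mid=-1.32822 |R|=0.32822 →hi
  mid=-1.89291 |R|=0.89291 →hi
  mid=-2.17526 |R|=1.17526 →lo
  mid=-2.03408 |R|=1.03408 →lo
  mid=-1.96350 |R|=0.96350 →hi
  mid=-1.99879 |R|=0.99879 →hi
  mid=-2.01644 |R|=1.01644 →lo
  mid=-2.00761 |R|=1.00761 →lo
  mid=-2.00320 |R|=1.00320 →lo
  ...
  [-2.00003,-1.99989] ⇒ x*=-2.0000
Interval (-2.0000, 0).

(-2.0000,0); λ=-2 ⇒ h* = 1.0000.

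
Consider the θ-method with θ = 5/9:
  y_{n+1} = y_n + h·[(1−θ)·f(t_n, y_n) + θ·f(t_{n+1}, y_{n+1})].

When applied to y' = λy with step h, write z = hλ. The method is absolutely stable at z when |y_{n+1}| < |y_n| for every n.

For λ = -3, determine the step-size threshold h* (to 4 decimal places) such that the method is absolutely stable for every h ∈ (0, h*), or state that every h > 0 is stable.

unbounded; (−∞, 0). Any h>0 works for λ=-3.

On y'=λy, z=hλ:
  y_{n+1} = y_n + z·[4/9·y_n + 5/9·y_{n+1}] ⇒ (1 − 5/9z)y_{n+1} = (1 + 4/9z)y_n
  ⇒ R(z) = (1 + 4/9z)/(1 − 5/9z).

Need |R(x)|<1, x<0.
x=-1.73: |R|=0.1178
x=-2: |R|=0.0526
x=-10: |R|=0.5254
x=-100: |R|=0.7682
θ=5/9≥1/2 ⇒ |1+4/9x|<|1−5/9x| ∀x<0 ⇒ unbounded interval.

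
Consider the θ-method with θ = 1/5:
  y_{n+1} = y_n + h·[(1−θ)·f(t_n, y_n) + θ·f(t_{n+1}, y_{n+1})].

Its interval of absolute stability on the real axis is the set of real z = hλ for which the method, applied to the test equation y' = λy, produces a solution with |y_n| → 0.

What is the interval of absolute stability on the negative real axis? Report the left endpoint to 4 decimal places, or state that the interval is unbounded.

With y'=λy (z=hλ):
  y_{n+1} = y_n + z·[4/5·y_n + 1/5·y_{n+1}] ⇒ (1 − 1/5z)y_{n+1} = (1 + 4/5z)y_n
  ⇒ R(z) = (1 + 4/5z)/(1 − 1/5z).

Need |R(x)|<1, x<0.
x=-0.43: |R|=0.6041
R=−1: 1+4/5x = −1+1/5x ⇒ -3/5x=2 ⇒ x=2/(-3/5)=-3.3333
Confirm numerically:
  x=-2.956: |R|=0.85772 <1
  x=-2.585: |R|=0.70402 <1
  x=-2.053: |R|=0.45541 <1
  x=-1.387: |R|=0.08580 <1
  x=-3.790: |R|=1.15586 >1
  x=-3.522: |R|=1.06642 >1
Interval (-3.3333, 0).

z∈(-3.3333,0).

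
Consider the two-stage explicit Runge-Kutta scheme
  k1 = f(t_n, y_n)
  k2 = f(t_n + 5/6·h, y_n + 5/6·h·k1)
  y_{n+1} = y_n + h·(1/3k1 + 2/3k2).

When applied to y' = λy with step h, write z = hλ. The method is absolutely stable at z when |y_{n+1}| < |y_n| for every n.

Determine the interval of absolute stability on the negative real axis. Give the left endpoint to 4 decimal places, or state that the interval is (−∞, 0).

z∈(-1.8000,0).

With y'=λy (z=hλ):
  k1=λy_n ⇒ h·k1=z·y_n;  k2=λ(1+5/6z)y_n ⇒ h·k2=z(1+5/6z)y_n
  y_{n+1}/y_n = 1 + 1/3z + 2/3z(1+5/6z) = 1 + z + 5/9z²
  ⇒ R(z) = 1 + z + 5/9z².

Solve |R(x)|<1 on ℝ⁻.
x=-0.51: |R|=0.6345
R=1: x+5/9x²=0 ⇒ x=−9/5=-1.8000; min R=1−1/(4·5/9)=0.5500>−1
Confirm numerically:
  x=-1.353: |R|=0.66401 <1
  x=-1.120: |R|=0.57689 <1
  x=-0.764: |R|=0.56028 <1
  x=-2.192: |R|=1.47737 >1
  x=-1.974: |R|=1.19082 >1
Interval (-1.8000, 0).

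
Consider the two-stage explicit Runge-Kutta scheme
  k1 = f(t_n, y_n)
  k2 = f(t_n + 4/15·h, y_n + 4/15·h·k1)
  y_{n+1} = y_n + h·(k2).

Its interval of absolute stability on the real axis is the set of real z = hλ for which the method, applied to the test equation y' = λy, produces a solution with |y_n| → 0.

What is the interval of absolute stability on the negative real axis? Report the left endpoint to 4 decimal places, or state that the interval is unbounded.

With y'=λy (z=hλ):
  k1=λy_n ⇒ h·k1=z·y_n;  k2=λ(1+4/15z)y_n ⇒ h·k2=z(1+4/15z)y_n
  y_{n+1}/y_n = 1 + z(1+4/15z) = 1 + z + 4/15z²
  Hence R(z) = 1 + z + 4/15z².

Find x<0 with |R(x)|<1.
x=-0.43: |R|=0.6193
R=1: x+4/15x²=0 ⇒ x=−15/4=-3.7500; min R=1−1/(4·4/15)=0.0625>−1
Confirm numerically:
  x=-3.705: |R|=0.95554 <1
  x=-3.553: |R|=0.81335 <1
  x=-2.041: |R|=0.06985 <1
  x=-4.332: |R|=1.67233 >1
  x=-4.255: |R|=1.57301 >1
  x=-3.794: |R|=1.04452 >1
Interval (-3.7500, 0).

(-3.7500, 0).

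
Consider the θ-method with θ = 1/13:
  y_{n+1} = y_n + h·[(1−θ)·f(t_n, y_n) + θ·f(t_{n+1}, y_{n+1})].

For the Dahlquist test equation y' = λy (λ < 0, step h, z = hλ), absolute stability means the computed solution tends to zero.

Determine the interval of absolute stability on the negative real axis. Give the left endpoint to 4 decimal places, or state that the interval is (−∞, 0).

z∈(-2.3636,0).

Set f=λy, z=hλ:
  y_{n+1} = y_n + z·[12/13·y_n + 1/13·y_{n+1}] ⇒ (1 − 1/13z)y_{n+1} = (1 + 12/13z)y_n
  R(z) = (1 + 12/13z)/(1 − 1/13z).

Need |R(x)|<1, x<0.
x=-0.96: |R|=0.1060
R=−1: 1+12/13x = −1+1/13x ⇒ -11/13x=2 ⇒ x=2/(-11/13)=-2.3636
Confirm numerically:
  x=-2.294: |R|=0.94991 <1
  x=-1.790: |R|=0.57336 <1
  x=-1.543: |R|=0.37929 <1
  x=-1.136: |R|=0.04471 <1
  x=-2.904: |R|=1.37374 >1
  x=-2.845: |R|=1.33417 >1
  x=-2.545: |R|=1.12834 >1
So |R|<1 on (-2.3636, 0).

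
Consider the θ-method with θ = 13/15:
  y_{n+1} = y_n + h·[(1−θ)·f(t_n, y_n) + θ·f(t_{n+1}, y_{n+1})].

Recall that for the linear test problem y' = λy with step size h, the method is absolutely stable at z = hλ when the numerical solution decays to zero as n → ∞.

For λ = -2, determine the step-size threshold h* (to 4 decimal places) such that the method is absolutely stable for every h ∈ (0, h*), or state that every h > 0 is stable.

(−∞, 0) — no finite endpoint. Any h>0 works for λ=-2.

With y'=λy (z=hλ):
  y_{n+1} = y_n + z·[2/15·y_n + 13/15·y_{n+1}] ⇒ (1 − 13/15z)y_{n+1} = (1 + 2/15z)y_n
  so R(z) = (1 + 2/15z)/(1 − 13/15z).

Need |R(x)|<1, x<0.
x=-1.23: |R|=0.4046
x=-2: |R|=0.2683
x=-10: |R|=0.0345
x=-100: |R|=0.1407
θ=13/15≥1/2 ⇒ |1+2/15x|<|1−13/15x| ∀x<0 ⇒ unbounded interval.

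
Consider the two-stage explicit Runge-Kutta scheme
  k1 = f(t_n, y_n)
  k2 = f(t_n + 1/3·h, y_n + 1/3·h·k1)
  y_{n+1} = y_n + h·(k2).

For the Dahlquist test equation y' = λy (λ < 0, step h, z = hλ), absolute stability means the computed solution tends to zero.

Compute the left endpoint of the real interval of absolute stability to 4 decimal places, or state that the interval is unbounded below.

Set f=λy, z=hλ:
  k1=λy_n ⇒ h·k1=z·y_n;  k2=λ(1+1/3z)y_n ⇒ h·k2=z(1+1/3z)y_n
  y_{n+1}/y_n = 1 + z(1+1/3z) = 1 + z + 1/3z²
  Hence R(z) = 1 + z + 1/3z².

Boundary: |R(x)|=1, x<0.
x=-1.65: |R|=0.2575
R=1: x+1/3x²=0 ⇒ x=−3=-3.0000; min R=1−1/(4·1/3)=0.2500>−1
Confirm numerically:
  x=-2.477: |R|=0.56818 <1
  x=-2.157: |R|=0.39388 <1
  x=-1.448: |R|=0.25090 <1
  x=-3.523: |R|=1.61418 >1
  x=-3.404: |R|=1.45841 >1
  x=-3.157: |R|=1.16522 >1
Stable set (-3.0000, 0).

left endpoint -3.0000.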